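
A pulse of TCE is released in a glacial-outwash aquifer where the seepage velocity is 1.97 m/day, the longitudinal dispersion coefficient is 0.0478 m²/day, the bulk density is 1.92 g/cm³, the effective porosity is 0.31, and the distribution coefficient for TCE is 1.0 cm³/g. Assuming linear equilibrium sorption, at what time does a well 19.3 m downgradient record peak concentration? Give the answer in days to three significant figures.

70.4 days

Retardation factor R = 1 + ρ_b·K_d/n = 1 + 1.92 × 1.0/0.31 = 7.194.
Sorption retards both mechanisms: v_R = v/R = 0.2738 m/day, D_R = D/R = 0.006644 m²/day.
Peak time from v_R²t² + 2D_R t − x² = 0: t = (√(D_R² + v_R²x²) − D_R)/v_R².
√(D_R² + v_R²x²) = √(0.006644² + 0.2738² × 19.3²) = 5.284; v_R² = 0.07497.
t = (5.284 − 0.006644)/0.07497 = 70.4 days.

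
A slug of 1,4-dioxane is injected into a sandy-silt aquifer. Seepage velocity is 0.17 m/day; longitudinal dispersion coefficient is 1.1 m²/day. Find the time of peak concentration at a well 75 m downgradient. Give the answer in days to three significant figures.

405 days

For the 1D instantaneous-source solution, setting ∂C/∂t = 0 at fixed x gives v²t² + 2Dt − x² = 0, so t = (√(D² + v²x²) − D)/v².
√(D² + v²x²) = √(1.1² + 0.17² × 75²) = 12.80; v² = 0.0289.
t = (12.80 − 1.1)/0.0289 = 405 days (vs. the pure-advection estimate x/v = 441 d).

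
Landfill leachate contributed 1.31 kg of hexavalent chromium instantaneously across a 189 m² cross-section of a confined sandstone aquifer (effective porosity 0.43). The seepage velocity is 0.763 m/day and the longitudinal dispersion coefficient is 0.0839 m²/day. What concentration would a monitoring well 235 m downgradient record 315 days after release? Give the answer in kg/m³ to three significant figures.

For an instantaneous plane source, C(x,t) = M/(n_e·A·√(4πDt)) · exp(−(x−vt)²/(4Dt)), with n_e·A the pore (flow) area.
Plume center vt = 0.763 × 315 = 240.345 m, so the well at 235 m is 5.345 m upgradient of the peak.
√(4πDt) = 18.22 m, giving peak height M/(n_e·A·√(4πDt)) = 1.31/(0.43 × 189 × 18.22) = 0.0008847 kg/m³.
(x−vt)²/(4Dt) = (-5.345)²/(4 × 0.0839 × 315) = 0.2702; exp(−0.2702) = 0.7632.
C = 0.0008847 × 0.7632 = 0.000675 kg/m³.

0.000675 kg/m³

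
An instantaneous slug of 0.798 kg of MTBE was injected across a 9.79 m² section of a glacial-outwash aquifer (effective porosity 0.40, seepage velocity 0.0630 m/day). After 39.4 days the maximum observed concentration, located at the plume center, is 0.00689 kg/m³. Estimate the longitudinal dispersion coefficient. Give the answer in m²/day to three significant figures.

At the plume center C_max = M/(n_e·A·√(4πDt)), so D = M²/(4πt·(n_e·A·C_max)²).
n_e·A·C_max = 0.40 × 9.79 × 0.00689 = 0.02698 kg/m.
D = 0.798²/(4π × 39.4 × 0.02698²) = 1.77 m²/day.

1.77 m²/day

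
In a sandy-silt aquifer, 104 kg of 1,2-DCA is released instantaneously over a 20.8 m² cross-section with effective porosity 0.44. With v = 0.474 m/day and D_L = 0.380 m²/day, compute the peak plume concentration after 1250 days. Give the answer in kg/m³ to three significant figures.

The peak of an instantaneous 1D plume sits at x = vt; there the Gaussian factor is 1 and C_max = M/(n_e·A·√(4πDt)), where n_e·A is the pore area the mass is dissolved in.
√(4πDt) = √(4π × 0.380 × 1250) = 77.26 m, so C_max = 104/(0.44 × 20.8 × 77.26) = 0.147 kg/m³.

0.147 kg/m³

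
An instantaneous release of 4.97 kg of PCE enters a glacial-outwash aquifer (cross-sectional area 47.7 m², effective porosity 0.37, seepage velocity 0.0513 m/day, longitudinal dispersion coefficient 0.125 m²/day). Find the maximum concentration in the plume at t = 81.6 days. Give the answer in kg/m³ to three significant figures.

0.0249 kg/m³

The peak of an instantaneous 1D plume sits at x = vt; there the Gaussian factor is 1 and C_max = M/(n_e·A·√(4πDt)), where n_e·A is the pore area the mass is dissolved in.
√(4πDt) = √(4π × 0.125 × 81.6) = 11.32 m, so C_max = 4.97/(0.37 × 47.7 × 11.32) = 0.0249 kg/m³.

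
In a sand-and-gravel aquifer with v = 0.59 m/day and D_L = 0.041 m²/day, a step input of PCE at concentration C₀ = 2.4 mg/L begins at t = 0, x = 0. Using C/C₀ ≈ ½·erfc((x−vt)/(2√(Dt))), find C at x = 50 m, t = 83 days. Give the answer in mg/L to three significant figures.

For a continuous step input, C/C₀ ≈ ½·erfc((x−vt)/(2√(Dt))).
vt = 0.59 × 83 = 48.97 m and 2√(Dt) = 2√(0.041 × 83) = 3.689 m.
Argument (x−vt)/(2√(Dt)) = (50 − 48.97)/3.689 = 0.2792; ½·erfc(0.2792) = 0.3465.
C = 2.4 × 0.3465 = 0.832 mg/L.

0.832 mg/L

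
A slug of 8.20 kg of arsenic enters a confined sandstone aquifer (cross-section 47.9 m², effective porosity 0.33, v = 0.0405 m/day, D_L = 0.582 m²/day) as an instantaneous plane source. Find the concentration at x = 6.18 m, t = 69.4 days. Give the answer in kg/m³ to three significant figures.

For an instantaneous plane source, C(x,t) = M/(n_e·A·√(4πDt)) · exp(−(x−vt)²/(4Dt)), with n_e·A the pore (flow) area.
Plume center vt = 0.0405 × 69.4 = 2.8107 m, so the well at 6.18 m is 3.3693 m downgradient of the peak.
√(4πDt) = 22.53 m, giving peak height M/(n_e·A·√(4πDt)) = 8.20/(0.33 × 47.9 × 22.53) = 0.02303 kg/m³.
(x−vt)²/(4Dt) = (3.3693)²/(4 × 0.582 × 69.4) = 0.07026; exp(−0.07026) = 0.9322.
C = 0.02303 × 0.9322 = 0.0215 kg/m³.

0.0215 kg/m³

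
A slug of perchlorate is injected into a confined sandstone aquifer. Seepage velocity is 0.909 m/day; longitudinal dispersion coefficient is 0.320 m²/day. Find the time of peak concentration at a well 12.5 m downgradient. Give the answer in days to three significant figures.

For the 1D instantaneous-source solution, setting ∂C/∂t = 0 at fixed x gives v²t² + 2Dt − x² = 0, so t = (√(D² + v²x²) − D)/v².
√(D² + v²x²) = √(0.320² + 0.909² × 12.5²) = 11.37; v² = 0.826281.
t = (11.37 − 0.320)/0.826281 = 13.4 days (vs. the pure-advection estimate x/v = 13.8 d).

13.4 days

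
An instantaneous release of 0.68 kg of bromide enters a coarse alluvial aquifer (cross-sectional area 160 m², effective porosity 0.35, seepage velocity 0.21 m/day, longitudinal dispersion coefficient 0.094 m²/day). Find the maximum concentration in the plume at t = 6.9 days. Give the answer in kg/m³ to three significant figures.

The peak of an instantaneous 1D plume sits at x = vt; there the Gaussian factor is 1 and C_max = M/(n_e·A·√(4πDt)), where n_e·A is the pore area the mass is dissolved in.
√(4πDt) = √(4π × 0.094 × 6.9) = 2.855 m, so C_max = 0.68/(0.35 × 160 × 2.855) = 0.00425 kg/m³.

0.00425 kg/m³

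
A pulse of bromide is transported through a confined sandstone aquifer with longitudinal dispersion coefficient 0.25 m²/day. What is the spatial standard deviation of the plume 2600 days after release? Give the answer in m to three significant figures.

Dispersive spreading gives a Gaussian with σ² = 2Dt; advection only shifts the center.
σ = √(2 × 0.25 × 2600) = 36.1 m.

36.1 m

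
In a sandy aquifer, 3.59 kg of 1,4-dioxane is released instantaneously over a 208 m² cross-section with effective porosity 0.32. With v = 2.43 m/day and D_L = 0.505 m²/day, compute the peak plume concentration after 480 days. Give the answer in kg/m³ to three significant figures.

The peak of an instantaneous 1D plume sits at x = vt; there the Gaussian factor is 1 and C_max = M/(n_e·A·√(4πDt)), where n_e·A is the pore area the mass is dissolved in.
√(4πDt) = √(4π × 0.505 × 480) = 55.19 m, so C_max = 3.59/(0.32 × 208 × 55.19) = 0.000977 kg/m³.

0.000977 kg/m³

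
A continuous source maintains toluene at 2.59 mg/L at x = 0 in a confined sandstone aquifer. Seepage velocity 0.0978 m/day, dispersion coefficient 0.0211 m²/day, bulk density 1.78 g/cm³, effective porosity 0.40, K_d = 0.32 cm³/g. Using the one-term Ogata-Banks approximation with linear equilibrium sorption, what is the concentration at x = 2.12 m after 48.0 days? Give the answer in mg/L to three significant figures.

Retardation factor R = 1 + ρ_b·K_d/n = 1 + 1.78 × 0.32/0.40 = 2.424.
Sorption retards both mechanisms: v_R = v/R = 0.04035 m/day, D_R = D/R = 0.008705 m²/day.
v_R·t = 0.04035 × 48.0 = 1.9368 m; 2√(D_R t) = 1.293 m; argument = (2.12 − 1.9368)/1.293 = 0.1417.
C = C₀ × ½·erfc(0.1417) = 2.59 × 0.4206 = 1.09 mg/L.

1.09 mg/L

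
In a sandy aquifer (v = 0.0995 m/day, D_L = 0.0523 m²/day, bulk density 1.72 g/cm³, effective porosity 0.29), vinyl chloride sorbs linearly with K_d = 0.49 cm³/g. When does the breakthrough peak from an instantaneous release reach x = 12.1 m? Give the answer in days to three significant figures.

455 days

Retardation factor R = 1 + ρ_b·K_d/n = 1 + 1.72 × 0.49/0.29 = 3.906.
Sorption retards both mechanisms: v_R = v/R = 0.02547 m/day, D_R = D/R = 0.01339 m²/day.
Peak time from v_R²t² + 2D_R t − x² = 0: t = (√(D_R² + v_R²x²) − D_R)/v_R².
√(D_R² + v_R²x²) = √(0.01339² + 0.02547² × 12.1²) = 0.3085; v_R² = 0.0006487.
t = (0.3085 − 0.01339)/0.0006487 = 455 days.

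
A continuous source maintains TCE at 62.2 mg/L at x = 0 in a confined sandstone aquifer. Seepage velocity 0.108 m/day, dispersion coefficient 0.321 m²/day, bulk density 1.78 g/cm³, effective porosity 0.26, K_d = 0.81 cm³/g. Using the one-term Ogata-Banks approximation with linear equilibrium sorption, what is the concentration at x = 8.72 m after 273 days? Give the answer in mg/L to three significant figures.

12.9 mg/L

Retardation factor R = 1 + ρ_b·K_d/n = 1 + 1.78 × 0.81/0.26 = 6.545.
Sorption retards both mechanisms: v_R = v/R = 0.01650 m/day, D_R = D/R = 0.04905 m²/day.
v_R·t = 0.01650 × 273 = 4.5045 m; 2√(D_R t) = 7.319 m; argument = (8.72 − 4.5045)/7.319 = 0.5760.
C = C₀ × ½·erfc(0.5760) = 62.2 × 0.2077 = 12.9 mg/L.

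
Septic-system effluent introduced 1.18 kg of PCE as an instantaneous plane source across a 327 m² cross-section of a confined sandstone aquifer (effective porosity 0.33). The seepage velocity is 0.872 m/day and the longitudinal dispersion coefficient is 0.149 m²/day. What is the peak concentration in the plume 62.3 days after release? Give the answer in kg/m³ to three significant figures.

0.00101 kg/m³

The peak of an instantaneous 1D plume sits at x = vt; there the Gaussian factor is 1 and C_max = M/(n_e·A·√(4πDt)), where n_e·A is the pore area the mass is dissolved in.
√(4πDt) = √(4π × 0.149 × 62.3) = 10.80 m, so C_max = 1.18/(0.33 × 327 × 10.80) = 0.00101 kg/m³.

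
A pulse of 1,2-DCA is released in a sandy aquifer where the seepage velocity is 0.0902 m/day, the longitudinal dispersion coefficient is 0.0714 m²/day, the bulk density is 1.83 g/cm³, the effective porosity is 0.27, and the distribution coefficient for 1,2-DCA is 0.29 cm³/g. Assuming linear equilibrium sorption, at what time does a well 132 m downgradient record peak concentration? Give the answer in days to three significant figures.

Retardation factor R = 1 + ρ_b·K_d/n = 1 + 1.83 × 0.29/0.27 = 2.966.
Sorption retards both mechanisms: v_R = v/R = 0.03041 m/day, D_R = D/R = 0.02407 m²/day.
Peak time from v_R²t² + 2D_R t − x² = 0: t = (√(D_R² + v_R²x²) − D_R)/v_R².
√(D_R² + v_R²x²) = √(0.02407² + 0.03041² × 132²) = 4.014; v_R² = 0.0009248.
t = (4.014 − 0.02407)/0.0009248 = 4310 days.

4310 days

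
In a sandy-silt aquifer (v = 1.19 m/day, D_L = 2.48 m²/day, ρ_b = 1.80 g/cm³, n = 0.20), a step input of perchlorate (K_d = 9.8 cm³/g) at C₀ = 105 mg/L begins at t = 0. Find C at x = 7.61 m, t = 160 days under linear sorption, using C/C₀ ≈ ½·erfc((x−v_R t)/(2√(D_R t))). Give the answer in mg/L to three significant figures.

Retardation factor R = 1 + ρ_b·K_d/n = 1 + 1.80 × 9.8/0.20 = 89.20.
Sorption retards both mechanisms: v_R = v/R = 0.01334 m/day, D_R = D/R = 0.02780 m²/day.
v_R·t = 0.01334 × 160 = 2.1344 m; 2√(D_R t) = 4.218 m; argument = (7.61 − 2.1344)/4.218 = 1.298.
C = C₀ × ½·erfc(1.298) = 105 × 0.03320 = 3.49 mg/L.

3.49 mg/L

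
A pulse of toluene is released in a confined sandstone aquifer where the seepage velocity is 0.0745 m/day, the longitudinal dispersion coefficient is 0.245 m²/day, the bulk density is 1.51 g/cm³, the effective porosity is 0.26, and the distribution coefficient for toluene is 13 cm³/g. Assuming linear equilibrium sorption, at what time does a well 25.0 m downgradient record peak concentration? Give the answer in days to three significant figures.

Retardation factor R = 1 + ρ_b·K_d/n = 1 + 1.51 × 13/0.26 = 76.50.
Sorption retards both mechanisms: v_R = v/R = 0.0009739 m/day, D_R = D/R = 0.003203 m²/day.
Peak time from v_R²t² + 2D_R t − x² = 0: t = (√(D_R² + v_R²x²) − D_R)/v_R².
√(D_R² + v_R²x²) = √(0.003203² + 0.0009739² × 25.0²) = 0.02456; v_R² = 9.485e-07.
t = (0.02456 − 0.003203)/9.485e-07 = 22500 days.

22500 days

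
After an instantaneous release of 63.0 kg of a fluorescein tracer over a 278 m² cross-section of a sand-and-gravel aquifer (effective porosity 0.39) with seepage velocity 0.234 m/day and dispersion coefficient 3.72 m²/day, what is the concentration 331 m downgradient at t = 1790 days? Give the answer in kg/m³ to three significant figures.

0.00150 kg/m³

For an instantaneous plane source, C(x,t) = M/(n_e·A·√(4πDt)) · exp(−(x−vt)²/(4Dt)), with n_e·A the pore (flow) area.
Plume center vt = 0.234 × 1790 = 418.86 m, so the well at 331 m is 87.86 m upgradient of the peak.
√(4πDt) = 289.3 m, giving peak height M/(n_e·A·√(4πDt)) = 63.0/(0.39 × 278 × 289.3) = 0.002009 kg/m³.
(x−vt)²/(4Dt) = (-87.86)²/(4 × 3.72 × 1790) = 0.2898; exp(−0.2898) = 0.7484.
C = 0.002009 × 0.7484 = 0.00150 kg/m³.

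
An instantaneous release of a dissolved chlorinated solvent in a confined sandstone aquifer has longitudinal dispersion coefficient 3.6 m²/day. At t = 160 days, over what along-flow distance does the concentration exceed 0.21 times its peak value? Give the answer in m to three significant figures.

The plume is Gaussian with σ = √(2Dt) = √(2 × 3.6 × 160) = 33.94 m.
C/C_peak = exp(−Δx²/(2σ²)) = 0.21 ⇒ Δx = σ·√(−2 ln 0.21) = 33.94 × 1.767 = 59.97 m.
Width = 2Δx = 120 m.

120 m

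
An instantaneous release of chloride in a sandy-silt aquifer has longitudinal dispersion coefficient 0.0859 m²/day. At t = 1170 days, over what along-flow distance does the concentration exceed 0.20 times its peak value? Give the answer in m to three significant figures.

50.9 m

The plume is Gaussian with σ = √(2Dt) = √(2 × 0.0859 × 1170) = 14.18 m.
C/C_peak = exp(−Δx²/(2σ²)) = 0.20 ⇒ Δx = σ·√(−2 ln 0.20) = 14.18 × 1.794 = 25.44 m.
Width = 2Δx = 50.9 m.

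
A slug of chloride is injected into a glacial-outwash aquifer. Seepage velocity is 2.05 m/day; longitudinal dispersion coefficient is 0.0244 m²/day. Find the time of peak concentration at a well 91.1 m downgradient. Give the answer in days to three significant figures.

44.4 days

For the 1D instantaneous-source solution, setting ∂C/∂t = 0 at fixed x gives v²t² + 2Dt − x² = 0, so t = (√(D² + v²x²) − D)/v².
√(D² + v²x²) = √(0.0244² + 2.05² × 91.1²) = 186.8; v² = 4.2025.
t = (186.8 − 0.0244)/4.2025 = 44.4 days (vs. the pure-advection estimate x/v = 44.4 d).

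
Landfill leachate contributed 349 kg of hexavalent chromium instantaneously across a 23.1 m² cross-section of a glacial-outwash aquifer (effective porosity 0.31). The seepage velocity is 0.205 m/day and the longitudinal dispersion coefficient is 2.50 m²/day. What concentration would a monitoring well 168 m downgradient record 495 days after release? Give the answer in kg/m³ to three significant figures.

0.160 kg/m³

For an instantaneous plane source, C(x,t) = M/(n_e·A·√(4πDt)) · exp(−(x−vt)²/(4Dt)), with n_e·A the pore (flow) area.
Plume center vt = 0.205 × 495 = 101.475 m, so the well at 168 m is 66.525 m downgradient of the peak.
√(4πDt) = 124.7 m, giving peak height M/(n_e·A·√(4πDt)) = 349/(0.31 × 23.1 × 124.7) = 0.3908 kg/m³.
(x−vt)²/(4Dt) = (66.525)²/(4 × 2.50 × 495) = 0.8941; exp(−0.8941) = 0.4090.
C = 0.3908 × 0.4090 = 0.160 kg/m³.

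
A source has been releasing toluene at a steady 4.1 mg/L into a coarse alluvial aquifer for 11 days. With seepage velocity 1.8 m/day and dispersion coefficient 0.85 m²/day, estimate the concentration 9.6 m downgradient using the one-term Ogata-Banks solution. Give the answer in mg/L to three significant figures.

4.06 mg/L

For a continuous step input, C/C₀ ≈ ½·erfc((x−vt)/(2√(Dt))).
vt = 1.8 × 11 = 19.8 m and 2√(Dt) = 2√(0.85 × 11) = 6.116 m.
Argument (x−vt)/(2√(Dt)) = (9.6 − 19.8)/6.116 = -1.668; ½·erfc(-1.668) = 0.9908.
C = 4.1 × 0.9908 = 4.06 mg/L.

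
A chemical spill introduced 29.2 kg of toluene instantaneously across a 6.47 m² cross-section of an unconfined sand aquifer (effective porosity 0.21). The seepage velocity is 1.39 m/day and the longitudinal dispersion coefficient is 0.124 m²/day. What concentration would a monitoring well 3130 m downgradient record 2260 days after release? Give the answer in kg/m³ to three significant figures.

0.323 kg/m³

For an instantaneous plane source, C(x,t) = M/(n_e·A·√(4πDt)) · exp(−(x−vt)²/(4Dt)), with n_e·A the pore (flow) area.
Plume center vt = 1.39 × 2260 = 3141.4 m, so the well at 3130 m is 11.4 m upgradient of the peak.
√(4πDt) = 59.34 m, giving peak height M/(n_e·A·√(4πDt)) = 29.2/(0.21 × 6.47 × 59.34) = 0.3622 kg/m³.
(x−vt)²/(4Dt) = (-11.4)²/(4 × 0.124 × 2260) = 0.1159; exp(−0.1159) = 0.8906.
C = 0.3622 × 0.8906 = 0.323 kg/m³.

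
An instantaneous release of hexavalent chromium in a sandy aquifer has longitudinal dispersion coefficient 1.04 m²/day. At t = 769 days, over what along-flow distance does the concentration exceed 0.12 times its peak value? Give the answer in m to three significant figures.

165 m

The plume is Gaussian with σ = √(2Dt) = √(2 × 1.04 × 769) = 39.99 m.
C/C_peak = exp(−Δx²/(2σ²)) = 0.12 ⇒ Δx = σ·√(−2 ln 0.12) = 39.99 × 2.059 = 82.34 m.
Width = 2Δx = 165 m.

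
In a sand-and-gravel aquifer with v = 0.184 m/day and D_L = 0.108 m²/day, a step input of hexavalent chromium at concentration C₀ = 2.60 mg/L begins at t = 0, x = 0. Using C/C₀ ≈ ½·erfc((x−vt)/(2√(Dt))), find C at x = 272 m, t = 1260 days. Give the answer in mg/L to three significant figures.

0.0194 mg/L

For a continuous step input, C/C₀ ≈ ½·erfc((x−vt)/(2√(Dt))).
vt = 0.184 × 1260 = 231.84 m and 2√(Dt) = 2√(0.108 × 1260) = 23.33 m.
Argument (x−vt)/(2√(Dt)) = (272 − 231.84)/23.33 = 1.721; ½·erfc(1.721) = 0.007469.
C = 2.60 × 0.007469 = 0.0194 mg/L.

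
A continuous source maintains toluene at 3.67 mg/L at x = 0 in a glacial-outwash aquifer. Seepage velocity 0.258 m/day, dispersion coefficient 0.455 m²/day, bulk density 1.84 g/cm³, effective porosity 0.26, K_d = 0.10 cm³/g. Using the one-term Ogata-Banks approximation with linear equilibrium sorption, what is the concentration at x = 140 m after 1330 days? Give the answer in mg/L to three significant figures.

Retardation factor R = 1 + ρ_b·K_d/n = 1 + 1.84 × 0.10/0.26 = 1.708.
Sorption retards both mechanisms: v_R = v/R = 0.1511 m/day, D_R = D/R = 0.2664 m²/day.
v_R·t = 0.1511 × 1330 = 200.963 m; 2√(D_R t) = 37.65 m; argument = (140 − 200.963)/37.65 = -1.619.
C = C₀ × ½·erfc(-1.619) = 3.67 × 0.9890 = 3.63 mg/L.

3.63 mg/L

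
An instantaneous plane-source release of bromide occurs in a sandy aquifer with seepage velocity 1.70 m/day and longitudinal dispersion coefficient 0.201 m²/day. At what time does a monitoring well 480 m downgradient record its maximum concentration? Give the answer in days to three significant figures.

For the 1D instantaneous-source solution, setting ∂C/∂t = 0 at fixed x gives v²t² + 2Dt − x² = 0, so t = (√(D² + v²x²) − D)/v².
√(D² + v²x²) = √(0.201² + 1.70² × 480²) = 816.0; v² = 2.89.
t = (816.0 − 0.201)/2.89 = 282 days (vs. the pure-advection estimate x/v = 282 d).

282 days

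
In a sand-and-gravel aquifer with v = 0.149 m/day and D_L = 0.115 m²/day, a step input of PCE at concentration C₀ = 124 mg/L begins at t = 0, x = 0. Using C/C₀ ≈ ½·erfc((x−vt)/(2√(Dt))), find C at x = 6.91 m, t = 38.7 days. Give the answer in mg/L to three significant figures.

For a continuous step input, C/C₀ ≈ ½·erfc((x−vt)/(2√(Dt))).
vt = 0.149 × 38.7 = 5.7663 m and 2√(Dt) = 2√(0.115 × 38.7) = 4.219 m.
Argument (x−vt)/(2√(Dt)) = (6.91 − 5.7663)/4.219 = 0.2711; ½·erfc(0.2711) = 0.3507.
C = 124 × 0.3507 = 43.5 mg/L.

43.5 mg/L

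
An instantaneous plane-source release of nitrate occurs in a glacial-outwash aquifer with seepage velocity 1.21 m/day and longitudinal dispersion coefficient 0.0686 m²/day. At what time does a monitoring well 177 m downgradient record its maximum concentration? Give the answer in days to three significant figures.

For the 1D instantaneous-source solution, setting ∂C/∂t = 0 at fixed x gives v²t² + 2Dt − x² = 0, so t = (√(D² + v²x²) − D)/v².
√(D² + v²x²) = √(0.0686² + 1.21² × 177²) = 214.2; v² = 1.4641.
t = (214.2 − 0.0686)/1.4641 = 146 days (vs. the pure-advection estimate x/v = 146 d).

146 days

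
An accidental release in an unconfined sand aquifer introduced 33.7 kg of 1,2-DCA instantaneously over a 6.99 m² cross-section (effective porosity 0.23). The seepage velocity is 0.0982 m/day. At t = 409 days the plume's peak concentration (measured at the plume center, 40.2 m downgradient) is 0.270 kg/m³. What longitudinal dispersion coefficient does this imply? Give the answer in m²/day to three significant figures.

At the plume center C_max = M/(n_e·A·√(4πDt)), so D = M²/(4πt·(n_e·A·C_max)²).
n_e·A·C_max = 0.23 × 6.99 × 0.270 = 0.4341 kg/m.
D = 33.7²/(4π × 409 × 0.4341²) = 1.17 m²/day.

1.17 m²/day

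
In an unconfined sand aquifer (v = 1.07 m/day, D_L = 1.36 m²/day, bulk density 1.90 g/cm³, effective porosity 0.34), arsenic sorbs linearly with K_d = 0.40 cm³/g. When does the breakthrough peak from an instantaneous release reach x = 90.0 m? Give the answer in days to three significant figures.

268 days

Retardation factor R = 1 + ρ_b·K_d/n = 1 + 1.90 × 0.40/0.34 = 3.235.
Sorption retards both mechanisms: v_R = v/R = 0.3308 m/day, D_R = D/R = 0.4204 m²/day.
Peak time from v_R²t² + 2D_R t − x² = 0: t = (√(D_R² + v_R²x²) − D_R)/v_R².
√(D_R² + v_R²x²) = √(0.4204² + 0.3308² × 90.0²) = 29.77; v_R² = 0.1094.
t = (29.77 − 0.4204)/0.1094 = 268 days.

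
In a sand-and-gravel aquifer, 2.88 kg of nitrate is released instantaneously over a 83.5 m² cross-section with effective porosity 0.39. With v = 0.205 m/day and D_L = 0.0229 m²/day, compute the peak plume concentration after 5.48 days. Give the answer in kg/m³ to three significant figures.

The peak of an instantaneous 1D plume sits at x = vt; there the Gaussian factor is 1 and C_max = M/(n_e·A·√(4πDt)), where n_e·A is the pore area the mass is dissolved in.
√(4πDt) = √(4π × 0.0229 × 5.48) = 1.256 m, so C_max = 2.88/(0.39 × 83.5 × 1.256) = 0.0704 kg/m³.

0.0704 kg/m³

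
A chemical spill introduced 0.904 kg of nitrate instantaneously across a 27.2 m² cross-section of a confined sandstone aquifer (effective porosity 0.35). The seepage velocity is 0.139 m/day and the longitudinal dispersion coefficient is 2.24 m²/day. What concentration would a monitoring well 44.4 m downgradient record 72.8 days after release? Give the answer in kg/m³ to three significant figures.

0.000346 kg/m³

For an instantaneous plane source, C(x,t) = M/(n_e·A·√(4πDt)) · exp(−(x−vt)²/(4Dt)), with n_e·A the pore (flow) area.
Plume center vt = 0.139 × 72.8 = 10.1192 m, so the well at 44.4 m is 34.2808 m downgradient of the peak.
√(4πDt) = 45.27 m, giving peak height M/(n_e·A·√(4πDt)) = 0.904/(0.35 × 27.2 × 45.27) = 0.002098 kg/m³.
(x−vt)²/(4Dt) = (34.2808)²/(4 × 2.24 × 72.8) = 1.802; exp(−1.802) = 0.1650.
C = 0.002098 × 0.1650 = 0.000346 kg/m³.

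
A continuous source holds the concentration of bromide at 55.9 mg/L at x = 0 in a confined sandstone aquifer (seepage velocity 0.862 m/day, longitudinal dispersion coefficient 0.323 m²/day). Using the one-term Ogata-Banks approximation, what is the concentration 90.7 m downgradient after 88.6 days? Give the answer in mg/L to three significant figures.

For a continuous step input, C/C₀ ≈ ½·erfc((x−vt)/(2√(Dt))).
vt = 0.862 × 88.6 = 76.3732 m and 2√(Dt) = 2√(0.323 × 88.6) = 10.70 m.
Argument (x−vt)/(2√(Dt)) = (90.7 − 76.3732)/10.70 = 1.339; ½·erfc(1.339) = 0.02914.
C = 55.9 × 0.02914 = 1.63 mg/L.

1.63 mg/L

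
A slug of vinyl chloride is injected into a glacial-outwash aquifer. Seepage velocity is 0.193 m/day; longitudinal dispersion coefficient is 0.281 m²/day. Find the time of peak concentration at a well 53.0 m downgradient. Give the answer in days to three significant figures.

For the 1D instantaneous-source solution, setting ∂C/∂t = 0 at fixed x gives v²t² + 2Dt − x² = 0, so t = (√(D² + v²x²) − D)/v².
√(D² + v²x²) = √(0.281² + 0.193² × 53.0²) = 10.23; v² = 0.037249.
t = (10.23 − 0.281)/0.037249 = 267 days (vs. the pure-advection estimate x/v = 275 d).

267 days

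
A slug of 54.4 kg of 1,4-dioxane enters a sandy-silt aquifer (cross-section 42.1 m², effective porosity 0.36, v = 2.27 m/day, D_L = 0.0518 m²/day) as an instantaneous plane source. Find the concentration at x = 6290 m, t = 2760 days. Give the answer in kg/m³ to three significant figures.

For an instantaneous plane source, C(x,t) = M/(n_e·A·√(4πDt)) · exp(−(x−vt)²/(4Dt)), with n_e·A the pore (flow) area.
Plume center vt = 2.27 × 2760 = 6265.2 m, so the well at 6290 m is 24.8 m downgradient of the peak.
√(4πDt) = 42.39 m, giving peak height M/(n_e·A·√(4πDt)) = 54.4/(0.36 × 42.1 × 42.39) = 0.08467 kg/m³.
(x−vt)²/(4Dt) = (24.8)²/(4 × 0.0518 × 2760) = 1.075; exp(−1.075) = 0.3413.
C = 0.08467 × 0.3413 = 0.0289 kg/m³.

0.0289 kg/m³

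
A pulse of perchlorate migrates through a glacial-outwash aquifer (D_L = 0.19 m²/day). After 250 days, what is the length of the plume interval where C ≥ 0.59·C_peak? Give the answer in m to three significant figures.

The plume is Gaussian with σ = √(2Dt) = √(2 × 0.19 × 250) = 9.747 m.
C/C_peak = exp(−Δx²/(2σ²)) = 0.59 ⇒ Δx = σ·√(−2 ln 0.59) = 9.747 × 1.027 = 10.01 m.
Width = 2Δx = 20.0 m.

20.0 m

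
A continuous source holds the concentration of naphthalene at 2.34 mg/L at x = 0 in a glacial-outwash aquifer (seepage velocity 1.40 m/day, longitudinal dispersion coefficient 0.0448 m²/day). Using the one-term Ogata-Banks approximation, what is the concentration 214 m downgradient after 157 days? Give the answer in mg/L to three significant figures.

For a continuous step input, C/C₀ ≈ ½·erfc((x−vt)/(2√(Dt))).
vt = 1.40 × 157 = 219.8 m and 2√(Dt) = 2√(0.0448 × 157) = 5.304 m.
Argument (x−vt)/(2√(Dt)) = (214 − 219.8)/5.304 = -1.094; ½·erfc(-1.094) = 0.9391.
C = 2.34 × 0.9391 = 2.20 mg/L.

2.20 mg/L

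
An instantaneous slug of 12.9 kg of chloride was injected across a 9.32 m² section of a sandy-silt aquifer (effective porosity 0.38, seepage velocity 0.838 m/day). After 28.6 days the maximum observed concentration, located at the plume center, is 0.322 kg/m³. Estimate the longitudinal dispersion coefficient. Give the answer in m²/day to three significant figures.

0.356 m²/day

At the plume center C_max = M/(n_e·A·√(4πDt)), so D = M²/(4πt·(n_e·A·C_max)²).
n_e·A·C_max = 0.38 × 9.32 × 0.322 = 1.140 kg/m.
D = 12.9²/(4π × 28.6 × 1.140²) = 0.356 m²/day.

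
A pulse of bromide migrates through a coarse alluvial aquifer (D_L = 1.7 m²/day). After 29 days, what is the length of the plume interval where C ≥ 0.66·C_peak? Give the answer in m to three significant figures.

The plume is Gaussian with σ = √(2Dt) = √(2 × 1.7 × 29) = 9.930 m.
C/C_peak = exp(−Δx²/(2σ²)) = 0.66 ⇒ Δx = σ·√(−2 ln 0.66) = 9.930 × 0.9116 = 9.052 m.
Width = 2Δx = 18.1 m.

18.1 m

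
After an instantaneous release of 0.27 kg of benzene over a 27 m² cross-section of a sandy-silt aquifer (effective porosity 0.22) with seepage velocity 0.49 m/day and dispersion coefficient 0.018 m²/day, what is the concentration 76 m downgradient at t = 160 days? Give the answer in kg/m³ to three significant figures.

0.00458 kg/m³

For an instantaneous plane source, C(x,t) = M/(n_e·A·√(4πDt)) · exp(−(x−vt)²/(4Dt)), with n_e·A the pore (flow) area.
Plume center vt = 0.49 × 160 = 78.4 m, so the well at 76 m is 2.4 m upgradient of the peak.
√(4πDt) = 6.016 m, giving peak height M/(n_e·A·√(4πDt)) = 0.27/(0.22 × 27 × 6.016) = 0.007556 kg/m³.
(x−vt)²/(4Dt) = (-2.4)²/(4 × 0.018 × 160) = 0.5000; exp(−0.5000) = 0.6065.
C = 0.007556 × 0.6065 = 0.00458 kg/m³.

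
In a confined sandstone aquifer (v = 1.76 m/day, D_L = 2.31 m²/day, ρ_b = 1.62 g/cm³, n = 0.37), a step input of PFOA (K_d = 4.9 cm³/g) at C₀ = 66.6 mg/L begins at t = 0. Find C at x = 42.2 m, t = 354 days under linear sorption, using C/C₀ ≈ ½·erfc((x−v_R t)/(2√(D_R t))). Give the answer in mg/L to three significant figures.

Retardation factor R = 1 + ρ_b·K_d/n = 1 + 1.62 × 4.9/0.37 = 22.45.
Sorption retards both mechanisms: v_R = v/R = 0.07840 m/day, D_R = D/R = 0.1029 m²/day.
v_R·t = 0.07840 × 354 = 27.7536 m; 2√(D_R t) = 12.07 m; argument = (42.2 − 27.7536)/12.07 = 1.197.
C = C₀ × ½·erfc(1.197) = 66.6 × 0.04525 = 3.01 mg/L.

3.01 mg/L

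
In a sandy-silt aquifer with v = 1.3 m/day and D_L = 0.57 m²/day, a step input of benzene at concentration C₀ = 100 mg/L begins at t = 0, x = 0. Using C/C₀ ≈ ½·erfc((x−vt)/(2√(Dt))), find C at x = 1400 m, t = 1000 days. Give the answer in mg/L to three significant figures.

For a continuous step input, C/C₀ ≈ ½·erfc((x−vt)/(2√(Dt))).
vt = 1.3 × 1000 = 1300 m and 2√(Dt) = 2√(0.57 × 1000) = 47.75 m.
Argument (x−vt)/(2√(Dt)) = (1400 − 1300)/47.75 = 2.094; ½·erfc(2.094) = 0.001531.
C = 100 × 0.001531 = 0.153 mg/L.

0.153 mg/L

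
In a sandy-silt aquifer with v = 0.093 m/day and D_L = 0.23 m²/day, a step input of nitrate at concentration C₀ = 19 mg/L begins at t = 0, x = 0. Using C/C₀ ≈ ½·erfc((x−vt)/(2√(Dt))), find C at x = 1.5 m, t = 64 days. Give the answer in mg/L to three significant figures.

15.1 mg/L

For a continuous step input, C/C₀ ≈ ½·erfc((x−vt)/(2√(Dt))).
vt = 0.093 × 64 = 5.952 m and 2√(Dt) = 2√(0.23 × 64) = 7.673 m.
Argument (x−vt)/(2√(Dt)) = (1.5 − 5.952)/7.673 = -0.5802; ½·erfc(-0.5802) = 0.7940.
C = 19 × 0.7940 = 15.1 mg/L.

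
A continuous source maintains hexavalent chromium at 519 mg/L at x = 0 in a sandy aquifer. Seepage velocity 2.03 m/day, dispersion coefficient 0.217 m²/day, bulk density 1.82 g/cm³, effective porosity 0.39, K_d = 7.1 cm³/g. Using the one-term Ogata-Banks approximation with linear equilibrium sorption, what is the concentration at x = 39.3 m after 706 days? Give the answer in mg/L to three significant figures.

423 mg/L

Retardation factor R = 1 + ρ_b·K_d/n = 1 + 1.82 × 7.1/0.39 = 34.13.
Sorption retards both mechanisms: v_R = v/R = 0.05948 m/day, D_R = D/R = 0.006358 m²/day.
v_R·t = 0.05948 × 706 = 41.99288 m; 2√(D_R t) = 4.237 m; argument = (39.3 − 41.99288)/4.237 = -0.6356.
C = C₀ × ½·erfc(-0.6356) = 519 × 0.8156 = 423 mg/L.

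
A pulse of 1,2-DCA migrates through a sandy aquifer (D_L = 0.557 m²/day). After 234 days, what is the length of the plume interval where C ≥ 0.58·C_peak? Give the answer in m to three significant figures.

33.7 m

The plume is Gaussian with σ = √(2Dt) = √(2 × 0.557 × 234) = 16.15 m.
C/C_peak = exp(−Δx²/(2σ²)) = 0.58 ⇒ Δx = σ·√(−2 ln 0.58) = 16.15 × 1.044 = 16.86 m.
Width = 2Δx = 33.7 m.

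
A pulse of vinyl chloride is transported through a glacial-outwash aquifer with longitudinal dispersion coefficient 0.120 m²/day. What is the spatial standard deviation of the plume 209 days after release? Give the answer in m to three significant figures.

Dispersive spreading gives a Gaussian with σ² = 2Dt; advection only shifts the center.
σ = √(2 × 0.120 × 209) = 7.08 m.

7.08 m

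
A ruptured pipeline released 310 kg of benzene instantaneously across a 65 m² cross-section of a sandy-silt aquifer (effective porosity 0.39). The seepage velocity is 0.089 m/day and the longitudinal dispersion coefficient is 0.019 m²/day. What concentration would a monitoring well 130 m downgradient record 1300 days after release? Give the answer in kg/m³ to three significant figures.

0.0876 kg/m³

For an instantaneous plane source, C(x,t) = M/(n_e·A·√(4πDt)) · exp(−(x−vt)²/(4Dt)), with n_e·A the pore (flow) area.
Plume center vt = 0.089 × 1300 = 115.7 m, so the well at 130 m is 14.3 m downgradient of the peak.
√(4πDt) = 17.62 m, giving peak height M/(n_e·A·√(4πDt)) = 310/(0.39 × 65 × 17.62) = 0.6940 kg/m³.
(x−vt)²/(4Dt) = (14.3)²/(4 × 0.019 × 1300) = 2.070; exp(−2.070) = 0.1262.
C = 0.6940 × 0.1262 = 0.0876 kg/m³.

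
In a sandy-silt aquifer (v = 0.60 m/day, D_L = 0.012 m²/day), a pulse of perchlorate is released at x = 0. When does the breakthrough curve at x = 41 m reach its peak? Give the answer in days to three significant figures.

68.3 days

For the 1D instantaneous-source solution, setting ∂C/∂t = 0 at fixed x gives v²t² + 2Dt − x² = 0, so t = (√(D² + v²x²) − D)/v².
√(D² + v²x²) = √(0.012² + 0.60² × 41²) = 24.60; v² = 0.36.
t = (24.60 − 0.012)/0.36 = 68.3 days (vs. the pure-advection estimate x/v = 68.3 d).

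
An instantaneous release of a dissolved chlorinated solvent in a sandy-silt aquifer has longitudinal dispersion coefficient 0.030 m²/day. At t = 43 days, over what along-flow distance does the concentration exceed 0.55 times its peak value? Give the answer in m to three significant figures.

3.51 m

The plume is Gaussian with σ = √(2Dt) = √(2 × 0.030 × 43) = 1.606 m.
C/C_peak = exp(−Δx²/(2σ²)) = 0.55 ⇒ Δx = σ·√(−2 ln 0.55) = 1.606 × 1.093 = 1.755 m.
Width = 2Δx = 3.51 m.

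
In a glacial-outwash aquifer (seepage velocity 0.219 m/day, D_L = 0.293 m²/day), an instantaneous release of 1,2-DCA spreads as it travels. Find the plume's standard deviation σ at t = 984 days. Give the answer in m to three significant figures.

24.0 m

Dispersive spreading gives a Gaussian with σ² = 2Dt; advection only shifts the center.
σ = √(2 × 0.293 × 984) = 24.0 m.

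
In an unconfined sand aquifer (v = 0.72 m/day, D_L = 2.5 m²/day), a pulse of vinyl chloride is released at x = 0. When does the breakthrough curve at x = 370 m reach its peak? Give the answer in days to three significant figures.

For the 1D instantaneous-source solution, setting ∂C/∂t = 0 at fixed x gives v²t² + 2Dt − x² = 0, so t = (√(D² + v²x²) − D)/v².
√(D² + v²x²) = √(2.5² + 0.72² × 370²) = 266.4; v² = 0.5184.
t = (266.4 − 2.5)/0.5184 = 509 days (vs. the pure-advection estimate x/v = 514 d).

509 days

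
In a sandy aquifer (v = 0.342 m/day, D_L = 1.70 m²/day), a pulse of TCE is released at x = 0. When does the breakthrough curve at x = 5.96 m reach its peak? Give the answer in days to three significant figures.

For the 1D instantaneous-source solution, setting ∂C/∂t = 0 at fixed x gives v²t² + 2Dt − x² = 0, so t = (√(D² + v²x²) − D)/v².
√(D² + v²x²) = √(1.70² + 0.342² × 5.96²) = 2.654; v² = 0.116964.
t = (2.654 − 1.70)/0.116964 = 8.16 days (vs. the pure-advection estimate x/v = 17.4 d).

8.16 days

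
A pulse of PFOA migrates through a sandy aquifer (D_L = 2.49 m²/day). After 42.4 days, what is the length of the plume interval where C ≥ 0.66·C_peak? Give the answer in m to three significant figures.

26.5 m

The plume is Gaussian with σ = √(2Dt) = √(2 × 2.49 × 42.4) = 14.53 m.
C/C_peak = exp(−Δx²/(2σ²)) = 0.66 ⇒ Δx = σ·√(−2 ln 0.66) = 14.53 × 0.9116 = 13.25 m.
Width = 2Δx = 26.5 m.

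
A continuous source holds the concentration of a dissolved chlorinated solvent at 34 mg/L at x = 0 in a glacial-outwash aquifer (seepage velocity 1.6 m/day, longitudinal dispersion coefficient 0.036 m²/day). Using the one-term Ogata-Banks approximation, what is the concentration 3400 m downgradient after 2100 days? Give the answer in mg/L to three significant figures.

For a continuous step input, C/C₀ ≈ ½·erfc((x−vt)/(2√(Dt))).
vt = 1.6 × 2100 = 3360 m and 2√(Dt) = 2√(0.036 × 2100) = 17.39 m.
Argument (x−vt)/(2√(Dt)) = (3400 − 3360)/17.39 = 2.300; ½·erfc(2.300) = 0.0005716.
C = 34 × 0.0005716 = 0.0194 mg/L.

0.0194 mg/L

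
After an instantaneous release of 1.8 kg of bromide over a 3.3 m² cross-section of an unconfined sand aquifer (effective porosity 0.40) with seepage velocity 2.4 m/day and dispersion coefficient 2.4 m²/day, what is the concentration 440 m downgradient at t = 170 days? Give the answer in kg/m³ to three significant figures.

For an instantaneous plane source, C(x,t) = M/(n_e·A·√(4πDt)) · exp(−(x−vt)²/(4Dt)), with n_e·A the pore (flow) area.
Plume center vt = 2.4 × 170 = 408 m, so the well at 440 m is 32 m downgradient of the peak.
√(4πDt) = 71.60 m, giving peak height M/(n_e·A·√(4πDt)) = 1.8/(0.40 × 3.3 × 71.60) = 0.01905 kg/m³.
(x−vt)²/(4Dt) = (32)²/(4 × 2.4 × 170) = 0.6275; exp(−0.6275) = 0.5339.
C = 0.01905 × 0.5339 = 0.0102 kg/m³.

0.0102 kg/m³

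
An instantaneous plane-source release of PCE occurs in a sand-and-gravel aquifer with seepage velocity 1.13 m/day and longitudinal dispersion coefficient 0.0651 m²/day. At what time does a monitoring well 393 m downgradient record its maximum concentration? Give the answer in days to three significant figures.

348 days

For the 1D instantaneous-source solution, setting ∂C/∂t = 0 at fixed x gives v²t² + 2Dt − x² = 0, so t = (√(D² + v²x²) − D)/v².
√(D² + v²x²) = √(0.0651² + 1.13² × 393²) = 444.1; v² = 1.2769.
t = (444.1 − 0.0651)/1.2769 = 348 days (vs. the pure-advection estimate x/v = 348 d).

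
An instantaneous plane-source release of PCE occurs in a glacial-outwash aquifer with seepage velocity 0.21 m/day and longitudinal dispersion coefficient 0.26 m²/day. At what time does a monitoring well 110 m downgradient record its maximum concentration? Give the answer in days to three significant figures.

For the 1D instantaneous-source solution, setting ∂C/∂t = 0 at fixed x gives v²t² + 2Dt − x² = 0, so t = (√(D² + v²x²) − D)/v².
√(D² + v²x²) = √(0.26² + 0.21² × 110²) = 23.10; v² = 0.0441.
t = (23.10 − 0.26)/0.0441 = 518 days (vs. the pure-advection estimate x/v = 524 d).

518 days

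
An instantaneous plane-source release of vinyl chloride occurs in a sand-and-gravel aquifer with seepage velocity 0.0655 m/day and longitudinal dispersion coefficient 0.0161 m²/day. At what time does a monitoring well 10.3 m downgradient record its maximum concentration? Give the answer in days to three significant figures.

For the 1D instantaneous-source solution, setting ∂C/∂t = 0 at fixed x gives v²t² + 2Dt − x² = 0, so t = (√(D² + v²x²) − D)/v².
√(D² + v²x²) = √(0.0161² + 0.0655² × 10.3²) = 0.6748; v² = 0.00429025.
t = (0.6748 − 0.0161)/0.00429025 = 154 days (vs. the pure-advection estimate x/v = 157 d).

154 days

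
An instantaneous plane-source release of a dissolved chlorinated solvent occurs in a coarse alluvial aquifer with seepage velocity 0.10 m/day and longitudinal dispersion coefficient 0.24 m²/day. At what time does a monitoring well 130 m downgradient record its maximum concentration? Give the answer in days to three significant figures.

For the 1D instantaneous-source solution, setting ∂C/∂t = 0 at fixed x gives v²t² + 2Dt − x² = 0, so t = (√(D² + v²x²) − D)/v².
√(D² + v²x²) = √(0.24² + 0.10² × 130²) = 13.00; v² = 0.01.
t = (13.00 − 0.24)/0.01 = 1280 days (vs. the pure-advection estimate x/v = 1300 d).

1280 days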